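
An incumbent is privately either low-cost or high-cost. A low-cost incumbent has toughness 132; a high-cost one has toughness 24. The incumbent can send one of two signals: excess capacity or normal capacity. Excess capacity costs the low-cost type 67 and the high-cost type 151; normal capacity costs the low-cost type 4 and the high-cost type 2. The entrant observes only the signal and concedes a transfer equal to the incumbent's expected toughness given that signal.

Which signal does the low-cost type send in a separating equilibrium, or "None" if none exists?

Try low-cost → excess capacity, high-cost → normal capacity:
  If types separate, excess capacity earns payment 132 and normal capacity earns 24.
  Low-cost: excess capacity gives 132 − 67 = 65; normal capacity gives 24 − 4 = 20. No deviation. ✓
  High-cost: normal capacity gives 24 − 2 = 22; excess capacity gives 132 − 151 = -19. No deviation. ✓
Both hold — the low-cost type sends excess capacity.

excess capacity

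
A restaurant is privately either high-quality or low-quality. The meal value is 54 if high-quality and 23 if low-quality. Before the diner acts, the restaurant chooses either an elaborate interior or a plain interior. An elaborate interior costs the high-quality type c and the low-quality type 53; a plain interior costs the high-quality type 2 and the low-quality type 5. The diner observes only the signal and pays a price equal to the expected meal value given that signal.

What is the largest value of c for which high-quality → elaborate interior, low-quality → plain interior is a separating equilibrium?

Under separation: elaborate interior → high-quality (pays 54); plain interior → low-quality (pays 23).
Low-quality: 23 − 5 = 18 ≥ 54 − 53 = 1. Holds regardless of c. ✓
High-quality: 54 − c ≥ 23 − 2, so c ≤ 54 − 21 = 33.

33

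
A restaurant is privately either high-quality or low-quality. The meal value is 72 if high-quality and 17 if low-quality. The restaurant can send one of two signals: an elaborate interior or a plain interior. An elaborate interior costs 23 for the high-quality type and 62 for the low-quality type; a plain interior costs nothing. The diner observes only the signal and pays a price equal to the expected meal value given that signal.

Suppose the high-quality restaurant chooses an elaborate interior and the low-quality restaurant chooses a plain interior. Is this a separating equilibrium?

Yes

Under separation the diner infers type exactly: elaborate interior → high-quality (pays 72), plain interior → low-quality (pays 17).
High-quality: elaborate interior gives 72 − 23 = 49; plain interior gives 17 − 0 = 17. No deviation. ✓
Low-quality: plain interior gives 17 − 0 = 17; elaborate interior gives 72 − 62 = 10. No deviation. ✓
Both incentive constraints hold.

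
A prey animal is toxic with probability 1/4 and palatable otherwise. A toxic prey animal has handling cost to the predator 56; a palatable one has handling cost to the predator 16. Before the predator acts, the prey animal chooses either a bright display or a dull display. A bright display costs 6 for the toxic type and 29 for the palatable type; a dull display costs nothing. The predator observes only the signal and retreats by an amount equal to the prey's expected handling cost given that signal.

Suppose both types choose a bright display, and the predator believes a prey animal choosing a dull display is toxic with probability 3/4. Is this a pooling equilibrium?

No

On the equilibrium path (bright display) the predator holds the prior 1/4 and pays 1/4·56 + 3/4·16 = 26. Off-path (dull display) belief 3/4 gives 3/4·56 + 1/4·16 = 46.
Toxic: bright display gives 26 − 6 = 20; dull display gives 46 − 0 = 46. Deviates. ✗
Palatable: bright display gives 26 − 29 = -3; dull display gives 46 − 0 = 46. Deviates. ✗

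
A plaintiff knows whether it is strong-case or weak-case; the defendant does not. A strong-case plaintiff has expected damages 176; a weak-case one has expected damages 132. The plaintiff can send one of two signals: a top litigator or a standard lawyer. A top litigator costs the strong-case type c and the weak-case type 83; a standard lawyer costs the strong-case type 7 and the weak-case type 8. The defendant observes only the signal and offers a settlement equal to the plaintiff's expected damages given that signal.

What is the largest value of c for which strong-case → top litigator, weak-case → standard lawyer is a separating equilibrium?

Under separation: top litigator → strong-case (pays 176); standard lawyer → weak-case (pays 132).
Weak-case: 132 − 8 = 124 ≥ 176 − 83 = 93. Holds regardless of c. ✓
Strong-case: 176 − c ≥ 132 − 7, so c ≤ 176 − 125 = 51.

51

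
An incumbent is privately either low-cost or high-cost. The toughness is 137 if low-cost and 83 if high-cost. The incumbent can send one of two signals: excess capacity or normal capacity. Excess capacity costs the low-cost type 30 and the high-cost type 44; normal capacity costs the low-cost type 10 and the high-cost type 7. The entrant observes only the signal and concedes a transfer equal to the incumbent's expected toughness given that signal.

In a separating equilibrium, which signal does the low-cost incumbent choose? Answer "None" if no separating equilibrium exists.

None

Try low-cost → excess capacity, high-cost → normal capacity:
  Under separation the entrant infers type exactly: excess capacity → low-cost (pays 137), normal capacity → high-cost (pays 83).
  Low-cost: excess capacity gives 137 − 30 = 107; normal capacity gives 83 − 10 = 73. No deviation. ✓
  High-cost: normal capacity gives 83 − 7 = 76; excess capacity gives 137 − 44 = 93. Would deviate. ✗
Try low-cost → normal capacity, high-cost → excess capacity:
  Under separation the entrant infers type exactly: normal capacity → low-cost (pays 137), excess capacity → high-cost (pays 83).
  Low-cost: normal capacity gives 137 − 10 = 127; excess capacity gives 83 − 30 = 53. No deviation. ✓
  High-cost: excess capacity gives 83 − 44 = 39; normal capacity gives 137 − 7 = 130. Would deviate. ✗
Neither assignment is incentive-compatible.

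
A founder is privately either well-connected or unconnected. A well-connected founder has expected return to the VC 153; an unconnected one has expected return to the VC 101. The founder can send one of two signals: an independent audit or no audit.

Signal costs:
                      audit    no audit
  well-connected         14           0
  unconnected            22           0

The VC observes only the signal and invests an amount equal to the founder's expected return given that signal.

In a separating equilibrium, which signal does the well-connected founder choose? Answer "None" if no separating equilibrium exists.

Try well-connected → audit, unconnected → no audit:
  If types separate, audit earns payment 153 and no audit earns 101.
  Well-connected: audit gives 153 − 14 = 139; no audit gives 101 − 0 = 101. No deviation. ✓
  Unconnected: no audit gives 101 − 0 = 101; audit gives 153 − 22 = 131. Would deviate. ✗
Try well-connected → no audit, unconnected → audit:
  If types separate, no audit earns payment 153 and audit earns 101.
  Well-connected: no audit gives 153 − 0 = 153; audit gives 101 − 14 = 87. No deviation. ✓
  Unconnected: audit gives 101 − 22 = 79; no audit gives 153 − 0 = 153. Would deviate. ✗
Neither assignment is incentive-compatible.

None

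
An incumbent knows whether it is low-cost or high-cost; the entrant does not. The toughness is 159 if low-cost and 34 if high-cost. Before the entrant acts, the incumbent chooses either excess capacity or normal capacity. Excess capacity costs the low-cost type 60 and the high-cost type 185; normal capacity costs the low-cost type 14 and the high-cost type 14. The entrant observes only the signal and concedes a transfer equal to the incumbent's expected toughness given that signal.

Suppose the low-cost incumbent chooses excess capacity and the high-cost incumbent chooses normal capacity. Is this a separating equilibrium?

If types separate, excess capacity earns payment 159 and normal capacity earns 34.
Low-cost: excess capacity gives 159 − 60 = 99; normal capacity gives 34 − 14 = 20. No deviation. ✓
High-cost: normal capacity gives 34 − 14 = 20; excess capacity gives 159 − 185 = -26. No deviation. ✓
Neither type gains from mimicking the other.

Yes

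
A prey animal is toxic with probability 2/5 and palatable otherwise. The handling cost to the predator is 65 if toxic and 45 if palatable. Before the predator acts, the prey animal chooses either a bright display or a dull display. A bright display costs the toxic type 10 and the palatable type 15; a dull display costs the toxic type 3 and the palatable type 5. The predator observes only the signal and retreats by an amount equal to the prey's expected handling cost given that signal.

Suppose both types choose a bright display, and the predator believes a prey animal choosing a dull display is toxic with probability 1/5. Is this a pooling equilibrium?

No

At the pooled signal (bright display) the predator holds the prior 2/5 and pays 2/5·65 + 3/5·45 = 53. Off-path (dull display) belief 1/5 gives 1/5·65 + 4/5·45 = 49.
Toxic: bright display gives 53 − 10 = 43; dull display gives 49 − 3 = 46. Deviates. ✗
Palatable: bright display gives 53 − 15 = 38; dull display gives 49 − 5 = 44. Deviates. ✗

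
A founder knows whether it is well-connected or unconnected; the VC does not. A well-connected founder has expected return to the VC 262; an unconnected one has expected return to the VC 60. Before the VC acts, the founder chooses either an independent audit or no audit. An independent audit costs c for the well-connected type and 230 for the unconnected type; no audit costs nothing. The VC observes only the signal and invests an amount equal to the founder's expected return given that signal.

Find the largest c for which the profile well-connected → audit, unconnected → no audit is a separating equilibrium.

Under separation: audit → well-connected (pays 262); no audit → unconnected (pays 60).
Unconnected: 60 − 0 = 60 ≥ 262 − 230 = 32. Holds regardless of c. ✓
Well-connected: 262 − c ≥ 60 − 0, so c ≤ 262 − 60 = 202.

202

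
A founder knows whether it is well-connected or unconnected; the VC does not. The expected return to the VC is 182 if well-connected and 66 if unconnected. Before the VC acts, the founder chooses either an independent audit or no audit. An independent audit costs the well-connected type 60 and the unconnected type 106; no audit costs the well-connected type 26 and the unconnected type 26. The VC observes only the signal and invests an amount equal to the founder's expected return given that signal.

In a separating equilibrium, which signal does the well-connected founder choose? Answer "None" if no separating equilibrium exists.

None

Try well-connected → audit, unconnected → no audit:
  Under separation the VC infers type exactly: audit → well-connected (pays 182), no audit → unconnected (pays 66).
  Well-connected: audit gives 182 − 60 = 122; no audit gives 66 − 26 = 40. No deviation. ✓
  Unconnected: no audit gives 66 − 26 = 40; audit gives 182 − 106 = 76. Would deviate. ✗
Try well-connected → no audit, unconnected → audit:
  Under separation the VC infers type exactly: no audit → well-connected (pays 182), audit → unconnected (pays 66).
  Well-connected: no audit gives 182 − 26 = 156; audit gives 66 − 60 = 6. No deviation. ✓
  Unconnected: audit gives 66 − 106 = -40; no audit gives 182 − 26 = 156. Would deviate. ✗
Neither assignment is incentive-compatible.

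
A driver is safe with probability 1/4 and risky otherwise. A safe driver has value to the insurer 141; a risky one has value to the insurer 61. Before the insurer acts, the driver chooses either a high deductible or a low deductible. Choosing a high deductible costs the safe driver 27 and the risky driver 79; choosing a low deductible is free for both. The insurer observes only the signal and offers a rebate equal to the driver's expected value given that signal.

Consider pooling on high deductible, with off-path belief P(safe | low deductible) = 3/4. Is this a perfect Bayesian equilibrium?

No

At the pooled signal (high deductible) the insurer holds the prior 1/4 and pays 1/4·141 + 3/4·61 = 81. Off-path (low deductible) belief 3/4 gives 3/4·141 + 1/4·61 = 121.
Safe: high deductible gives 81 − 27 = 54; low deductible gives 121 − 0 = 121. Deviates. ✗
Risky: high deductible gives 81 − 79 = 2; low deductible gives 121 − 0 = 121. Deviates. ✗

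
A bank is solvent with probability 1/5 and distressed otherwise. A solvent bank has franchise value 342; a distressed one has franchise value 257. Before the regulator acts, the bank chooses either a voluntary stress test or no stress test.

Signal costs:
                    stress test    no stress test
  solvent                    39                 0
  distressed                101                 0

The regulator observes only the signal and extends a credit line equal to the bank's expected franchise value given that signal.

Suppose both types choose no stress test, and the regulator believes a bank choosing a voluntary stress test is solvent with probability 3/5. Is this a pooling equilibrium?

At the pooled signal (no stress test) the regulator holds the prior 1/5 and pays 1/5·342 + 4/5·257 = 274. Off-path (stress test) belief 3/5 gives 3/5·342 + 2/5·257 = 308.
Solvent: no stress test gives 274 − 0 = 274; stress test gives 308 − 39 = 269. Stays. ✓
Distressed: no stress test gives 274 − 0 = 274; stress test gives 308 − 101 = 207. Stays. ✓

Yes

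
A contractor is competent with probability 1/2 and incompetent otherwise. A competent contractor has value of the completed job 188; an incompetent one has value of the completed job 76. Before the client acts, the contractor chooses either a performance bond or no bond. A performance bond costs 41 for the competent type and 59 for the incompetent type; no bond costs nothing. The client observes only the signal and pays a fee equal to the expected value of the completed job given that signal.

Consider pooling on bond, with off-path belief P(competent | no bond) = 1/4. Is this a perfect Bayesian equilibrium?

No

On the equilibrium path (bond) the client holds the prior 1/2 and pays 1/2·188 + 1/2·76 = 132. Off-path (no bond) belief 1/4 gives 1/4·188 + 3/4·76 = 104.
Competent: bond gives 132 − 41 = 91; no bond gives 104 − 0 = 104. Deviates. ✗
Incompetent: bond gives 132 − 59 = 73; no bond gives 104 − 0 = 104. Deviates. ✗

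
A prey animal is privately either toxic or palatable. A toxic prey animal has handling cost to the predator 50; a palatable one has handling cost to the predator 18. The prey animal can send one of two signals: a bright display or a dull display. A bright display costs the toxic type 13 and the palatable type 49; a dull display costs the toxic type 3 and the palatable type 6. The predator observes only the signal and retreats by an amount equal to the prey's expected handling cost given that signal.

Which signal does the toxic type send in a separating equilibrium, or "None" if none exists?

bright display

Try toxic → bright display, palatable → dull display:
  If types separate, bright display earns payment 50 and dull display earns 18.
  Toxic: bright display gives 50 − 13 = 37; dull display gives 18 − 3 = 15. No deviation. ✓
  Palatable: dull display gives 18 − 6 = 12; bright display gives 50 − 49 = 1. No deviation. ✓
Both hold — the toxic type sends bright display.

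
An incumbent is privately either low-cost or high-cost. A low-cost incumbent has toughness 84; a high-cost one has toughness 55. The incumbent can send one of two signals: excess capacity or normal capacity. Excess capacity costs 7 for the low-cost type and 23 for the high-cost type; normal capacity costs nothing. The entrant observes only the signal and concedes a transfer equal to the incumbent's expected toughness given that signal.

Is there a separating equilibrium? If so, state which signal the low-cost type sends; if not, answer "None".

Try low-cost → excess capacity, high-cost → normal capacity:
  If types separate, excess capacity earns payment 84 and normal capacity earns 55.
  Low-cost: excess capacity gives 84 − 7 = 77; normal capacity gives 55 − 0 = 55. No deviation. ✓
  High-cost: normal capacity gives 55 − 0 = 55; excess capacity gives 84 − 23 = 61. Would deviate. ✗
Try low-cost → normal capacity, high-cost → excess capacity:
  If types separate, normal capacity earns payment 84 and excess capacity earns 55.
  Low-cost: normal capacity gives 84 − 0 = 84; excess capacity gives 55 − 7 = 48. No deviation. ✓
  High-cost: excess capacity gives 55 − 23 = 32; normal capacity gives 84 − 0 = 84. Would deviate. ✗
Neither assignment is incentive-compatible.

None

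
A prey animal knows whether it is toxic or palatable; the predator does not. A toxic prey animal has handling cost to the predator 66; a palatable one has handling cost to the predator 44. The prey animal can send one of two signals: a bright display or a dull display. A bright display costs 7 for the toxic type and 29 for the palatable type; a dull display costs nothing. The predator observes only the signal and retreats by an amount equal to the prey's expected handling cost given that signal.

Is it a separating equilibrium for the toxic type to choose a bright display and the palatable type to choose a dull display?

Yes

If types separate, bright display earns payment 66 and dull display earns 44.
Toxic: bright display gives 66 − 7 = 59; dull display gives 44 − 0 = 44. No deviation. ✓
Palatable: dull display gives 44 − 0 = 44; bright display gives 66 − 29 = 37. No deviation. ✓
Neither type gains from mimicking the other.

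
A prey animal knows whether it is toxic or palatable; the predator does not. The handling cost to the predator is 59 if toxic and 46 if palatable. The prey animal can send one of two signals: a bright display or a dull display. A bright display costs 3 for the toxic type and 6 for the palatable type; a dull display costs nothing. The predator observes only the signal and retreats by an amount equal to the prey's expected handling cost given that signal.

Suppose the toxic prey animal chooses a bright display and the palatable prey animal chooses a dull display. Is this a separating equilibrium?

No

If types separate, bright display earns payment 59 and dull display earns 46.
Toxic: bright display gives 59 − 3 = 56; dull display gives 46 − 0 = 46. No deviation. ✓
Palatable: dull display gives 46 − 0 = 46; bright display gives 59 − 6 = 53. Would deviate. ✗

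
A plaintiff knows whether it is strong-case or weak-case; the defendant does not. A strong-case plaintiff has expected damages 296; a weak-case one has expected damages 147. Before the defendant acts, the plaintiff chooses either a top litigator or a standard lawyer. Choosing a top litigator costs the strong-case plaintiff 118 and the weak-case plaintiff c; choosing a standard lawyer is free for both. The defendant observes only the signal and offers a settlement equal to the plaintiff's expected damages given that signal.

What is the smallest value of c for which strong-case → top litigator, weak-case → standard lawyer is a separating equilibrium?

Under separation: top litigator → strong-case (pays 296); standard lawyer → weak-case (pays 147).
Strong-case: 296 − 118 = 178 ≥ 147 − 0 = 147. Holds regardless of c. ✓
Weak-case: 147 − 0 ≥ 296 − c, so c ≥ 296 − 147 = 149.

149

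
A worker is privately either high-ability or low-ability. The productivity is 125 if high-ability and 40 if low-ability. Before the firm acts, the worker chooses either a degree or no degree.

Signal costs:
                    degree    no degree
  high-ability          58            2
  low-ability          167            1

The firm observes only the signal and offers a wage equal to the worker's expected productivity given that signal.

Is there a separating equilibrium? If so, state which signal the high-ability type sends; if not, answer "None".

degree

Try high-ability → degree, low-ability → no degree:
  If types separate, degree earns payment 125 and no degree earns 40.
  High-ability: degree gives 125 − 58 = 67; no degree gives 40 − 2 = 38. No deviation. ✓
  Low-ability: no degree gives 40 − 1 = 39; degree gives 125 − 167 = -42. No deviation. ✓
Both hold — the high-ability type sends degree.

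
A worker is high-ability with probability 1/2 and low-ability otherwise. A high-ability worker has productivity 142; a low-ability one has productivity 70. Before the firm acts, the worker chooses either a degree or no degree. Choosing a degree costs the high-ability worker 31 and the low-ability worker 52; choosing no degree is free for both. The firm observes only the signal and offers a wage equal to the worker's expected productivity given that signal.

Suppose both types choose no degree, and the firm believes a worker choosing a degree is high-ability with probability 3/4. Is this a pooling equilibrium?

At the pooled signal (no degree) the firm holds the prior 1/2 and pays 1/2·142 + 1/2·70 = 106. Off-path (degree) belief 3/4 gives 3/4·142 + 1/4·70 = 124.
High-ability: no degree gives 106 − 0 = 106; degree gives 124 − 31 = 93. Stays. ✓
Low-ability: no degree gives 106 − 0 = 106; degree gives 124 − 52 = 72. Stays. ✓

Yes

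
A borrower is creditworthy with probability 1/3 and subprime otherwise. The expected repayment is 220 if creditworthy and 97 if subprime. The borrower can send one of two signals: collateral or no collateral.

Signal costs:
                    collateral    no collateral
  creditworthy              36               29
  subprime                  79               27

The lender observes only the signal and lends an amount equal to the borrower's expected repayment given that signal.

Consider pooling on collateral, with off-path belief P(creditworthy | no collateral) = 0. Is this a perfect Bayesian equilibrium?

No

At the pooled signal (collateral) the lender holds the prior 1/3 and pays 1/3·220 + 2/3·97 = 138. Off-path (no collateral) belief 0 gives 0·220 + 1·97 = 97.
Creditworthy: collateral gives 138 − 36 = 102; no collateral gives 97 − 29 = 68. Stays. ✓
Subprime: collateral gives 138 − 79 = 59; no collateral gives 97 − 27 = 70. Deviates. ✗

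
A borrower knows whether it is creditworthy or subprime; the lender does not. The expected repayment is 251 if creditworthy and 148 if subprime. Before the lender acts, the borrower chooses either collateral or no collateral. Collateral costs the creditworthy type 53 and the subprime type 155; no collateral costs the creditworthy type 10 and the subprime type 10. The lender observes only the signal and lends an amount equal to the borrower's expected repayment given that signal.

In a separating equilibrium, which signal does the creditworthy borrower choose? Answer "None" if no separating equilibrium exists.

Try creditworthy → collateral, subprime → no collateral:
  If types separate, collateral earns payment 251 and no collateral earns 148.
  Creditworthy: collateral gives 251 − 53 = 198; no collateral gives 148 − 10 = 138. No deviation. ✓
  Subprime: no collateral gives 148 − 10 = 138; collateral gives 251 − 155 = 96. No deviation. ✓
Both hold — the creditworthy type sends collateral.

collateral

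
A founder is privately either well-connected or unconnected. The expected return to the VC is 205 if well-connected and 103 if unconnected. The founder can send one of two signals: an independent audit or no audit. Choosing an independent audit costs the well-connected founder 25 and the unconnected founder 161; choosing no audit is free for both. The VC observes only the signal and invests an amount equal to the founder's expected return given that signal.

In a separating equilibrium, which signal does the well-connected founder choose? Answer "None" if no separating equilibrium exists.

Try well-connected → audit, unconnected → no audit:
  If types separate, audit earns payment 205 and no audit earns 103.
  Well-connected: audit gives 205 − 25 = 180; no audit gives 103 − 0 = 103. No deviation. ✓
  Unconnected: no audit gives 103 − 0 = 103; audit gives 205 − 161 = 44. No deviation. ✓
Both hold — the well-connected type sends audit.

audit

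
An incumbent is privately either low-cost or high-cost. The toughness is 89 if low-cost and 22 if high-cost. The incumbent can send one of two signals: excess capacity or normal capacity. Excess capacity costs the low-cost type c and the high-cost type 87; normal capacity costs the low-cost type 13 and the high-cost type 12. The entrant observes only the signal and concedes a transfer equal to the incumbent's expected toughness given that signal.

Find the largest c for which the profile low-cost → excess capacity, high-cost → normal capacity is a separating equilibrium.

Under separation: excess capacity → low-cost (pays 89); normal capacity → high-cost (pays 22).
High-cost: 22 − 12 = 10 ≥ 89 − 87 = 2. Holds regardless of c. ✓
Low-cost: 89 − c ≥ 22 − 13, so c ≤ 89 − 9 = 80.

80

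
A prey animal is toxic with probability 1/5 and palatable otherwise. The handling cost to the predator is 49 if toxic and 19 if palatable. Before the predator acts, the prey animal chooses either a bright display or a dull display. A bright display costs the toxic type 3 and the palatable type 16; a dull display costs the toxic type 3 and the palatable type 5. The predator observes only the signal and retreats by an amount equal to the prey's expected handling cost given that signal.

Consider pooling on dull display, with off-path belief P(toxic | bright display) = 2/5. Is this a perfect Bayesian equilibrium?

No

At the pooled signal (dull display) the predator holds the prior 1/5 and pays 1/5·49 + 4/5·19 = 25. Off-path (bright display) belief 2/5 gives 2/5·49 + 3/5·19 = 31.
Toxic: dull display gives 25 − 3 = 22; bright display gives 31 − 3 = 28. Deviates. ✗
Palatable: dull display gives 25 − 5 = 20; bright display gives 31 − 16 = 15. Stays. ✓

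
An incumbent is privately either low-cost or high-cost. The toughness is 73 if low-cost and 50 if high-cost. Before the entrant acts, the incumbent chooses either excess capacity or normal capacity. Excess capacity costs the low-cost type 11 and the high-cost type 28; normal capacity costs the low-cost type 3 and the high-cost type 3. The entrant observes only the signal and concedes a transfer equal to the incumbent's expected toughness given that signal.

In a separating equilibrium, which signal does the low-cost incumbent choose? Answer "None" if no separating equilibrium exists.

excess capacity

Try low-cost → excess capacity, high-cost → normal capacity:
  Under separation the entrant infers type exactly: excess capacity → low-cost (pays 73), normal capacity → high-cost (pays 50).
  Low-cost: excess capacity gives 73 − 11 = 62; normal capacity gives 50 − 3 = 47. No deviation. ✓
  High-cost: normal capacity gives 50 − 3 = 47; excess capacity gives 73 − 28 = 45. No deviation. ✓
Both hold — the low-cost type sends excess capacity.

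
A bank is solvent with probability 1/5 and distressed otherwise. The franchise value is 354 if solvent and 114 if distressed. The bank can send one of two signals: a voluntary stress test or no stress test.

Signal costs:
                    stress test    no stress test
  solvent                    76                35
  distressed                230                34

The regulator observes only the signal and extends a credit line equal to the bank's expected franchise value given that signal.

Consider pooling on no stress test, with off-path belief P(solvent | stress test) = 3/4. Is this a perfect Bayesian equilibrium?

At the pooled signal (no stress test) the regulator holds the prior 1/5 and pays 1/5·354 + 4/5·114 = 162. Off-path (stress test) belief 3/4 gives 3/4·354 + 1/4·114 = 294.
Solvent: no stress test gives 162 − 35 = 127; stress test gives 294 − 76 = 218. Deviates. ✗
Distressed: no stress test gives 162 − 34 = 128; stress test gives 294 − 230 = 64. Stays. ✓

No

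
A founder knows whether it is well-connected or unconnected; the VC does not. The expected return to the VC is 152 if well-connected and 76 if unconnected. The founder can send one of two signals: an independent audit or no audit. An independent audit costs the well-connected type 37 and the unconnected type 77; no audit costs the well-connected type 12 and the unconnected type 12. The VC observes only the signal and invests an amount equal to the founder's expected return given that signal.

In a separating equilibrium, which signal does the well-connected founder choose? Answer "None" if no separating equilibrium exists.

Try well-connected → audit, unconnected → no audit:
  If types separate, audit earns payment 152 and no audit earns 76.
  Well-connected: audit gives 152 − 37 = 115; no audit gives 76 − 12 = 64. No deviation. ✓
  Unconnected: no audit gives 76 − 12 = 64; audit gives 152 − 77 = 75. Would deviate. ✗
Try well-connected → no audit, unconnected → audit:
  If types separate, no audit earns payment 152 and audit earns 76.
  Well-connected: no audit gives 152 − 12 = 140; audit gives 76 − 37 = 39. No deviation. ✓
  Unconnected: audit gives 76 − 77 = -1; no audit gives 152 − 12 = 140. Would deviate. ✗
Neither assignment is incentive-compatible.

None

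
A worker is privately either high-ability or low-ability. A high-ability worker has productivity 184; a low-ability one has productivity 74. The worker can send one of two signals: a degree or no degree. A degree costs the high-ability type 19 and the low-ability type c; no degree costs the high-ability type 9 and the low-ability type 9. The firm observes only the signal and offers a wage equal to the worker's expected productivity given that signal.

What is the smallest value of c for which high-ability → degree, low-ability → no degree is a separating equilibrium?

119

Under separation: degree → high-ability (pays 184); no degree → low-ability (pays 74).
High-ability: 184 − 19 = 165 ≥ 74 − 9 = 65. Holds regardless of c. ✓
Low-ability: 74 − 9 ≥ 184 − c, so c ≥ 184 − 65 = 119.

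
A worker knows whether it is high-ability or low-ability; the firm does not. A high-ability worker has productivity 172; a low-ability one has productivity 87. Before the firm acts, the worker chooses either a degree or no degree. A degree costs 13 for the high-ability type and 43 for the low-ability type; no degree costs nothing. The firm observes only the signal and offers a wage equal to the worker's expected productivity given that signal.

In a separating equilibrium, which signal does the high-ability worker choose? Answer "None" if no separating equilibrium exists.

Try high-ability → degree, low-ability → no degree:
  If types separate, degree earns payment 172 and no degree earns 87.
  High-ability: degree gives 172 − 13 = 159; no degree gives 87 − 0 = 87. No deviation. ✓
  Low-ability: no degree gives 87 − 0 = 87; degree gives 172 − 43 = 129. Would deviate. ✗
Try high-ability → no degree, low-ability → degree:
  If types separate, no degree earns payment 172 and degree earns 87.
  High-ability: no degree gives 172 − 0 = 172; degree gives 87 − 13 = 74. No deviation. ✓
  Low-ability: degree gives 87 − 43 = 44; no degree gives 172 − 0 = 172. Would deviate. ✗
Neither assignment is incentive-compatible.

None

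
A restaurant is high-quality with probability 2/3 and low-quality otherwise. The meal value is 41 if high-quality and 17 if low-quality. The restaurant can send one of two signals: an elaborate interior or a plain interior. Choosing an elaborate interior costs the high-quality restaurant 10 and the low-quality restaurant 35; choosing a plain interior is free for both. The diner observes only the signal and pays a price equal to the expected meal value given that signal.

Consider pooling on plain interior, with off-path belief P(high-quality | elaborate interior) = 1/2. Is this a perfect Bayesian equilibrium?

On the equilibrium path (plain interior) the diner holds the prior 2/3 and pays 2/3·41 + 1/3·17 = 33. Off-path (elaborate interior) belief 1/2 gives 1/2·41 + 1/2·17 = 29.
High-quality: plain interior gives 33 − 0 = 33; elaborate interior gives 29 − 10 = 19. Stays. ✓
Low-quality: plain interior gives 33 − 0 = 33; elaborate interior gives 29 − 35 = -6. Stays. ✓
Beliefs are Bayes-consistent on-path and both types best-respond.

Yes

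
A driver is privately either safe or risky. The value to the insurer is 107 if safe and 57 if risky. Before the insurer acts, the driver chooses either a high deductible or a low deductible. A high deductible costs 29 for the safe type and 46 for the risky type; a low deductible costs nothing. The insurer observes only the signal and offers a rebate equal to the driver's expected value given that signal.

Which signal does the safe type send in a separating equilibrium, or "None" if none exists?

None

Try safe → high deductible, risky → low deductible:
  Under separation the insurer infers type exactly: high deductible → safe (pays 107), low deductible → risky (pays 57).
  Safe: high deductible gives 107 − 29 = 78; low deductible gives 57 − 0 = 57. No deviation. ✓
  Risky: low deductible gives 57 − 0 = 57; high deductible gives 107 − 46 = 61. Would deviate. ✗
Try safe → low deductible, risky → high deductible:
  Under separation the insurer infers type exactly: low deductible → safe (pays 107), high deductible → risky (pays 57).
  Safe: low deductible gives 107 − 0 = 107; high deductible gives 57 − 29 = 28. No deviation. ✓
  Risky: high deductible gives 57 − 46 = 11; low deductible gives 107 − 0 = 107. Would deviate. ✗
Neither assignment is incentive-compatible.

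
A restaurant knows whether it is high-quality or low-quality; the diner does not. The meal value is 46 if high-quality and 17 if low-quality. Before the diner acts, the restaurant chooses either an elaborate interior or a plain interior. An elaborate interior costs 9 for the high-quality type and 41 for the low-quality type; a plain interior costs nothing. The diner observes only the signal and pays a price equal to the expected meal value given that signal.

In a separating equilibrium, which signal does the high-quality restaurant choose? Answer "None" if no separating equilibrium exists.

elaborate interior

Try high-quality → elaborate interior, low-quality → plain interior:
  If types separate, elaborate interior earns payment 46 and plain interior earns 17.
  High-quality: elaborate interior gives 46 − 9 = 37; plain interior gives 17 − 0 = 17. No deviation. ✓
  Low-quality: plain interior gives 17 − 0 = 17; elaborate interior gives 46 − 41 = 5. No deviation. ✓
Both hold — the high-quality type sends elaborate interior.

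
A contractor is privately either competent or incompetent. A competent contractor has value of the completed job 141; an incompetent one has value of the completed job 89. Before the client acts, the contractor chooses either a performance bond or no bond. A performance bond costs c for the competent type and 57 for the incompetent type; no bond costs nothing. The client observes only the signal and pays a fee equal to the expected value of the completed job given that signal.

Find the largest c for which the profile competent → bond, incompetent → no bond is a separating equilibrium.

Under separation: bond → competent (pays 141); no bond → incompetent (pays 89).
Incompetent: 89 − 0 = 89 ≥ 141 − 57 = 84. Holds regardless of c. ✓
Competent: 141 − c ≥ 89 − 0, so c ≤ 141 − 89 = 52.

52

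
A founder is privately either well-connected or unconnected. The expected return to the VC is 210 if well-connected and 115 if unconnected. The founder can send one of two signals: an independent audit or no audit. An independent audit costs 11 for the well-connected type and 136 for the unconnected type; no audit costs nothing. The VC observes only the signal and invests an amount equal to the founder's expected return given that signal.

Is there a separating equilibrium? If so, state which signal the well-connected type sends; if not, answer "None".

Try well-connected → audit, unconnected → no audit:
  If types separate, audit earns payment 210 and no audit earns 115.
  Well-connected: audit gives 210 − 11 = 199; no audit gives 115 − 0 = 115. No deviation. ✓
  Unconnected: no audit gives 115 − 0 = 115; audit gives 210 − 136 = 74. No deviation. ✓
Both hold — the well-connected type sends audit.

audit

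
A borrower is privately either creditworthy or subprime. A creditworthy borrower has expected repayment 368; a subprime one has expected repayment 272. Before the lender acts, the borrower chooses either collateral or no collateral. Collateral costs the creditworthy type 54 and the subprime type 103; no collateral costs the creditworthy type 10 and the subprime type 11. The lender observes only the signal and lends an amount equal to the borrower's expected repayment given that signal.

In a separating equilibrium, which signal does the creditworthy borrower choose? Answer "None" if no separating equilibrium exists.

None

Try creditworthy → collateral, subprime → no collateral:
  If types separate, collateral earns payment 368 and no collateral earns 272.
  Creditworthy: collateral gives 368 − 54 = 314; no collateral gives 272 − 10 = 262. No deviation. ✓
  Subprime: no collateral gives 272 − 11 = 261; collateral gives 368 − 103 = 265. Would deviate. ✗
Try creditworthy → no collateral, subprime → collateral:
  If types separate, no collateral earns payment 368 and collateral earns 272.
  Creditworthy: no collateral gives 368 − 10 = 358; collateral gives 272 − 54 = 218. No deviation. ✓
  Subprime: collateral gives 272 − 103 = 169; no collateral gives 368 − 11 = 357. Would deviate. ✗
Neither assignment is incentive-compatible.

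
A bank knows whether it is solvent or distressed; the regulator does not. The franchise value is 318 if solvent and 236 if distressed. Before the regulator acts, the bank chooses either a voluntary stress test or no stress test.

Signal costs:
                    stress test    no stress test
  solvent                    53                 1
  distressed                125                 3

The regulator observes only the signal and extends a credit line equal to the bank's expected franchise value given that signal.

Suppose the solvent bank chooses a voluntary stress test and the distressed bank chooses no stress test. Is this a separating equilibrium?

Under separation the regulator infers type exactly: stress test → solvent (pays 318), no stress test → distressed (pays 236).
Solvent: stress test gives 318 − 53 = 265; no stress test gives 236 − 1 = 235. No deviation. ✓
Distressed: no stress test gives 236 − 3 = 233; stress test gives 318 − 125 = 193. No deviation. ✓
Neither type gains from mimicking the other.

Yes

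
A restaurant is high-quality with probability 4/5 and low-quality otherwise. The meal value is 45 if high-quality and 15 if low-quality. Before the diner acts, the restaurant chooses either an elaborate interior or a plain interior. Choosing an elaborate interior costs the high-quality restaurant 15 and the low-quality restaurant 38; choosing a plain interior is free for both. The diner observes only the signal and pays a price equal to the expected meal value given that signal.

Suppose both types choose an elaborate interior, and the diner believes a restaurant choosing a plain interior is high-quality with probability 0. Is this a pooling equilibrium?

On the equilibrium path (elaborate interior) the diner holds the prior 4/5 and pays 4/5·45 + 1/5·15 = 39. Off-path (plain interior) belief 0 gives 0·45 + 1·15 = 15.
High-quality: elaborate interior gives 39 − 15 = 24; plain interior gives 15 − 0 = 15. Stays. ✓
Low-quality: elaborate interior gives 39 − 38 = 1; plain interior gives 15 − 0 = 15. Deviates. ✗

No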